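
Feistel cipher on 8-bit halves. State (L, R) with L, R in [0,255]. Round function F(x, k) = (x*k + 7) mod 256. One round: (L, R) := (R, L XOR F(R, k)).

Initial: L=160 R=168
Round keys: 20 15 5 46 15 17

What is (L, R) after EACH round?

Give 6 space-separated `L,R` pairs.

Answer: 168,135 135,88 88,56 56,79 79,144 144,216

Derivation:
Round 1 (k=20): L=168 R=135
Round 2 (k=15): L=135 R=88
Round 3 (k=5): L=88 R=56
Round 4 (k=46): L=56 R=79
Round 5 (k=15): L=79 R=144
Round 6 (k=17): L=144 R=216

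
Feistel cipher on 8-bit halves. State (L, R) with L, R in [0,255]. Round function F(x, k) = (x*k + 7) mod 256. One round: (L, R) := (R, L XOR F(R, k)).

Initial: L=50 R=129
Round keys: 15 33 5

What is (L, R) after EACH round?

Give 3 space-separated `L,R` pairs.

Round 1 (k=15): L=129 R=164
Round 2 (k=33): L=164 R=170
Round 3 (k=5): L=170 R=253

Answer: 129,164 164,170 170,253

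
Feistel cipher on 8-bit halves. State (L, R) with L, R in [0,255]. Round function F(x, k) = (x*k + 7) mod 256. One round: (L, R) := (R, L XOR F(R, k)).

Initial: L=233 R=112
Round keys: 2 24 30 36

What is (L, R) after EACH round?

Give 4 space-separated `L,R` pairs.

Round 1 (k=2): L=112 R=14
Round 2 (k=24): L=14 R=39
Round 3 (k=30): L=39 R=151
Round 4 (k=36): L=151 R=100

Answer: 112,14 14,39 39,151 151,100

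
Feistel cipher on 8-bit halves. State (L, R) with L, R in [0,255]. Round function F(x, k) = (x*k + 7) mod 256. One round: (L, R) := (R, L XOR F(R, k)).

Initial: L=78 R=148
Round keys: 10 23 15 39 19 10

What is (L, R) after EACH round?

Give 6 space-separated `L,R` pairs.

Answer: 148,129 129,10 10,28 28,65 65,198 198,130

Derivation:
Round 1 (k=10): L=148 R=129
Round 2 (k=23): L=129 R=10
Round 3 (k=15): L=10 R=28
Round 4 (k=39): L=28 R=65
Round 5 (k=19): L=65 R=198
Round 6 (k=10): L=198 R=130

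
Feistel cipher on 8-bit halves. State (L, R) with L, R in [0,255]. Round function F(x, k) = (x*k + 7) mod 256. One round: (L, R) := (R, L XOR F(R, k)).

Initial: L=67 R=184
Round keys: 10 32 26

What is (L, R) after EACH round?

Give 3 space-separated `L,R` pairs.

Round 1 (k=10): L=184 R=116
Round 2 (k=32): L=116 R=63
Round 3 (k=26): L=63 R=25

Answer: 184,116 116,63 63,25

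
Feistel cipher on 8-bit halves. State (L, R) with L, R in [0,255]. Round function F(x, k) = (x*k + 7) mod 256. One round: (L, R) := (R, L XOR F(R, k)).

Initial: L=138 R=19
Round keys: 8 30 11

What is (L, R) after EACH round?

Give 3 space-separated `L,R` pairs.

Round 1 (k=8): L=19 R=21
Round 2 (k=30): L=21 R=110
Round 3 (k=11): L=110 R=212

Answer: 19,21 21,110 110,212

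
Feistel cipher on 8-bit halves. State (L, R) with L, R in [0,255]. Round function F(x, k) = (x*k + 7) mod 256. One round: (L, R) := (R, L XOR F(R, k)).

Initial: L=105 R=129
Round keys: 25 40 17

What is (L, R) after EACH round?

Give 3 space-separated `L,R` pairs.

Answer: 129,201 201,238 238,28

Derivation:
Round 1 (k=25): L=129 R=201
Round 2 (k=40): L=201 R=238
Round 3 (k=17): L=238 R=28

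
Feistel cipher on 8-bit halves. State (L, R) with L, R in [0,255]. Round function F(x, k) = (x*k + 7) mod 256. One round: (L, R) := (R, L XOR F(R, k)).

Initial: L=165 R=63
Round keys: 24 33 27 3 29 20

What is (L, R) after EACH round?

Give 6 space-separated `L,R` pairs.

Round 1 (k=24): L=63 R=74
Round 2 (k=33): L=74 R=174
Round 3 (k=27): L=174 R=43
Round 4 (k=3): L=43 R=38
Round 5 (k=29): L=38 R=126
Round 6 (k=20): L=126 R=249

Answer: 63,74 74,174 174,43 43,38 38,126 126,249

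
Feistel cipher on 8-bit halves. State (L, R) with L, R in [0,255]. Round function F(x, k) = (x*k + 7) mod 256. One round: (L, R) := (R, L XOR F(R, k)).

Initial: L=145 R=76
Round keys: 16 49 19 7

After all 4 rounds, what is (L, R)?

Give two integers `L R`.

Answer: 252 218

Derivation:
Round 1 (k=16): L=76 R=86
Round 2 (k=49): L=86 R=49
Round 3 (k=19): L=49 R=252
Round 4 (k=7): L=252 R=218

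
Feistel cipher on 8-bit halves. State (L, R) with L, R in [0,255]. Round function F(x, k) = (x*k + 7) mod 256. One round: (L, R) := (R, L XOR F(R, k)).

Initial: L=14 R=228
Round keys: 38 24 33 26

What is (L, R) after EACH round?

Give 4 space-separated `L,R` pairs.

Round 1 (k=38): L=228 R=209
Round 2 (k=24): L=209 R=123
Round 3 (k=33): L=123 R=51
Round 4 (k=26): L=51 R=78

Answer: 228,209 209,123 123,51 51,78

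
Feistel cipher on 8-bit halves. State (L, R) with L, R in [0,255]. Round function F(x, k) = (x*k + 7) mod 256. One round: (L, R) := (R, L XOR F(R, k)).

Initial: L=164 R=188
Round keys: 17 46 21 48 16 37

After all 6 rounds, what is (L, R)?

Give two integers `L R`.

Answer: 224 133

Derivation:
Round 1 (k=17): L=188 R=39
Round 2 (k=46): L=39 R=181
Round 3 (k=21): L=181 R=199
Round 4 (k=48): L=199 R=226
Round 5 (k=16): L=226 R=224
Round 6 (k=37): L=224 R=133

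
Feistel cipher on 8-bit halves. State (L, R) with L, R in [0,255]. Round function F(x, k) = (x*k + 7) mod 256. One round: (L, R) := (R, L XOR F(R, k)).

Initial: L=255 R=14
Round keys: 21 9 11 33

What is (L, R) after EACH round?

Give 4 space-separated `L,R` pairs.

Answer: 14,210 210,103 103,166 166,10

Derivation:
Round 1 (k=21): L=14 R=210
Round 2 (k=9): L=210 R=103
Round 3 (k=11): L=103 R=166
Round 4 (k=33): L=166 R=10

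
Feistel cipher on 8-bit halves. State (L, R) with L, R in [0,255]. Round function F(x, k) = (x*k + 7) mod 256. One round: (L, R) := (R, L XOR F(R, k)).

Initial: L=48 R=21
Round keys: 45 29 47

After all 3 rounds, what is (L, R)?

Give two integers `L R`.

Round 1 (k=45): L=21 R=136
Round 2 (k=29): L=136 R=122
Round 3 (k=47): L=122 R=229

Answer: 122 229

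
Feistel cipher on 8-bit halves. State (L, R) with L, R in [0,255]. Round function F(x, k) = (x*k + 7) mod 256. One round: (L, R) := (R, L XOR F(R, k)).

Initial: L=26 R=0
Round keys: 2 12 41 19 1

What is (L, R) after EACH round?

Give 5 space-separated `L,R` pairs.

Answer: 0,29 29,99 99,255 255,151 151,97

Derivation:
Round 1 (k=2): L=0 R=29
Round 2 (k=12): L=29 R=99
Round 3 (k=41): L=99 R=255
Round 4 (k=19): L=255 R=151
Round 5 (k=1): L=151 R=97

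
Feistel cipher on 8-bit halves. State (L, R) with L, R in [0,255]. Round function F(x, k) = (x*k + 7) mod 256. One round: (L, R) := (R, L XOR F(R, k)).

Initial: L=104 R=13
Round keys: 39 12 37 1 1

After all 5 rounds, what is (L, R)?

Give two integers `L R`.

Answer: 128 236

Derivation:
Round 1 (k=39): L=13 R=106
Round 2 (k=12): L=106 R=242
Round 3 (k=37): L=242 R=107
Round 4 (k=1): L=107 R=128
Round 5 (k=1): L=128 R=236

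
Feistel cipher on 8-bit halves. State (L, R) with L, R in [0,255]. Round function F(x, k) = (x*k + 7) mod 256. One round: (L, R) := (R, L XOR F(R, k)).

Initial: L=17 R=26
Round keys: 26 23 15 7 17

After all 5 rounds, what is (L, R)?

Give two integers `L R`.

Round 1 (k=26): L=26 R=186
Round 2 (k=23): L=186 R=167
Round 3 (k=15): L=167 R=106
Round 4 (k=7): L=106 R=74
Round 5 (k=17): L=74 R=155

Answer: 74 155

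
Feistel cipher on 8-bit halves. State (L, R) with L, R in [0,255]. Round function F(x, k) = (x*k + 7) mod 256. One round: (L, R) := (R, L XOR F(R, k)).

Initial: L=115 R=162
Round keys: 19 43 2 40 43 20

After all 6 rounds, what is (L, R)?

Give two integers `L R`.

Round 1 (k=19): L=162 R=126
Round 2 (k=43): L=126 R=147
Round 3 (k=2): L=147 R=83
Round 4 (k=40): L=83 R=108
Round 5 (k=43): L=108 R=120
Round 6 (k=20): L=120 R=11

Answer: 120 11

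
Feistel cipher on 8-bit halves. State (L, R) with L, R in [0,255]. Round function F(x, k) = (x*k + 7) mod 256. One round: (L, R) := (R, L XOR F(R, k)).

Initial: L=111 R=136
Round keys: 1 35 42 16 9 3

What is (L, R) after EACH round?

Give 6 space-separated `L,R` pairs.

Answer: 136,224 224,47 47,93 93,248 248,226 226,85

Derivation:
Round 1 (k=1): L=136 R=224
Round 2 (k=35): L=224 R=47
Round 3 (k=42): L=47 R=93
Round 4 (k=16): L=93 R=248
Round 5 (k=9): L=248 R=226
Round 6 (k=3): L=226 R=85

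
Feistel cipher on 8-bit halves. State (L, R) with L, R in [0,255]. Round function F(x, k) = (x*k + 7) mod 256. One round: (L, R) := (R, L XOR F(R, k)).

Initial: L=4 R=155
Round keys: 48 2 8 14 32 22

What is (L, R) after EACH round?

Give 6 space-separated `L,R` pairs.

Round 1 (k=48): L=155 R=19
Round 2 (k=2): L=19 R=182
Round 3 (k=8): L=182 R=164
Round 4 (k=14): L=164 R=73
Round 5 (k=32): L=73 R=131
Round 6 (k=22): L=131 R=0

Answer: 155,19 19,182 182,164 164,73 73,131 131,0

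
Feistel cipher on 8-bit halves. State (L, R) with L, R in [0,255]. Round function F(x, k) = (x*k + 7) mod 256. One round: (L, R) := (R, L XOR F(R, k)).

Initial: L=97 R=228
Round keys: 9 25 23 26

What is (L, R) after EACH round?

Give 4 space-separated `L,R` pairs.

Answer: 228,106 106,133 133,144 144,34

Derivation:
Round 1 (k=9): L=228 R=106
Round 2 (k=25): L=106 R=133
Round 3 (k=23): L=133 R=144
Round 4 (k=26): L=144 R=34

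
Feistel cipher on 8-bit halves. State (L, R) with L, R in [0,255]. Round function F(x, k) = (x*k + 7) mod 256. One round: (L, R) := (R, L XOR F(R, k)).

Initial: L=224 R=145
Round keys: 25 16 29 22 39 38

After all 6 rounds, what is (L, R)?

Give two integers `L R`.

Answer: 105 94

Derivation:
Round 1 (k=25): L=145 R=208
Round 2 (k=16): L=208 R=150
Round 3 (k=29): L=150 R=213
Round 4 (k=22): L=213 R=195
Round 5 (k=39): L=195 R=105
Round 6 (k=38): L=105 R=94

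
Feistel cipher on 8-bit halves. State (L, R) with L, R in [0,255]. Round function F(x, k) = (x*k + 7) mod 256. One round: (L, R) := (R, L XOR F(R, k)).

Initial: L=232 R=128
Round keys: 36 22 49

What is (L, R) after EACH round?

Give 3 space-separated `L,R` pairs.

Round 1 (k=36): L=128 R=239
Round 2 (k=22): L=239 R=17
Round 3 (k=49): L=17 R=167

Answer: 128,239 239,17 17,167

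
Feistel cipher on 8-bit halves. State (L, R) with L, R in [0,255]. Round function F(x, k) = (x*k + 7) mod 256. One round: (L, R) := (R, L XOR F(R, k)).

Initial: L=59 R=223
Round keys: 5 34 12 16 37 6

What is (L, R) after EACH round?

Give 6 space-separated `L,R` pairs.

Answer: 223,89 89,6 6,22 22,97 97,26 26,194

Derivation:
Round 1 (k=5): L=223 R=89
Round 2 (k=34): L=89 R=6
Round 3 (k=12): L=6 R=22
Round 4 (k=16): L=22 R=97
Round 5 (k=37): L=97 R=26
Round 6 (k=6): L=26 R=194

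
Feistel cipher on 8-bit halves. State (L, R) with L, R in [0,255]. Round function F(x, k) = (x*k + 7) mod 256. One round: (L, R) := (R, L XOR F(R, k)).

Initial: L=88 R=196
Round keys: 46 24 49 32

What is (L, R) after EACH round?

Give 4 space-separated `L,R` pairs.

Round 1 (k=46): L=196 R=103
Round 2 (k=24): L=103 R=107
Round 3 (k=49): L=107 R=229
Round 4 (k=32): L=229 R=204

Answer: 196,103 103,107 107,229 229,204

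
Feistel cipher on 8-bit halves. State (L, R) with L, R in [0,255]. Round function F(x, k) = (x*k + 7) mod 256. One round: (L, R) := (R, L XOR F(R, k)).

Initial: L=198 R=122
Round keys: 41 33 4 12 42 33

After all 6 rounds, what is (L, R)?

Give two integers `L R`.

Answer: 69 175

Derivation:
Round 1 (k=41): L=122 R=87
Round 2 (k=33): L=87 R=68
Round 3 (k=4): L=68 R=64
Round 4 (k=12): L=64 R=67
Round 5 (k=42): L=67 R=69
Round 6 (k=33): L=69 R=175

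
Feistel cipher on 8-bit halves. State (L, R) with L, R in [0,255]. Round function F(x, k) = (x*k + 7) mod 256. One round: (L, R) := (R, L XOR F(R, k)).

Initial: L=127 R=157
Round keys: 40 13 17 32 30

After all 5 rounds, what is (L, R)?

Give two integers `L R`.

Answer: 141 44

Derivation:
Round 1 (k=40): L=157 R=240
Round 2 (k=13): L=240 R=170
Round 3 (k=17): L=170 R=161
Round 4 (k=32): L=161 R=141
Round 5 (k=30): L=141 R=44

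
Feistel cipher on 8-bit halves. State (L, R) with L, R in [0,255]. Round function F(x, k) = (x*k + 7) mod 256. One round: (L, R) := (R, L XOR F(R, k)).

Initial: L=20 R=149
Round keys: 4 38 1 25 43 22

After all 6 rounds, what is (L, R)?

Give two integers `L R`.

Answer: 120 248

Derivation:
Round 1 (k=4): L=149 R=79
Round 2 (k=38): L=79 R=84
Round 3 (k=1): L=84 R=20
Round 4 (k=25): L=20 R=175
Round 5 (k=43): L=175 R=120
Round 6 (k=22): L=120 R=248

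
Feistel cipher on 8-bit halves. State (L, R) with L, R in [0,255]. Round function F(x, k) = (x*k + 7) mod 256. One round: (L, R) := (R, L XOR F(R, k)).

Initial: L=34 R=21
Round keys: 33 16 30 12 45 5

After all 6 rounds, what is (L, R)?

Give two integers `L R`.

Answer: 249 245

Derivation:
Round 1 (k=33): L=21 R=158
Round 2 (k=16): L=158 R=242
Round 3 (k=30): L=242 R=253
Round 4 (k=12): L=253 R=17
Round 5 (k=45): L=17 R=249
Round 6 (k=5): L=249 R=245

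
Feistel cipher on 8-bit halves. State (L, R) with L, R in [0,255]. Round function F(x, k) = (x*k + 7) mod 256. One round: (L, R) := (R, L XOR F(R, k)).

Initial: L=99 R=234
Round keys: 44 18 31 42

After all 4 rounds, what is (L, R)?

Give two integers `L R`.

Round 1 (k=44): L=234 R=92
Round 2 (k=18): L=92 R=149
Round 3 (k=31): L=149 R=78
Round 4 (k=42): L=78 R=70

Answer: 78 70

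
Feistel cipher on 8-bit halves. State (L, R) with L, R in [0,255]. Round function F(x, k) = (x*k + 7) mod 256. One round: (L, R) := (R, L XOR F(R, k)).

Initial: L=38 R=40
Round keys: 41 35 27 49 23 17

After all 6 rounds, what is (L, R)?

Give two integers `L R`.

Answer: 10 24

Derivation:
Round 1 (k=41): L=40 R=73
Round 2 (k=35): L=73 R=42
Round 3 (k=27): L=42 R=60
Round 4 (k=49): L=60 R=169
Round 5 (k=23): L=169 R=10
Round 6 (k=17): L=10 R=24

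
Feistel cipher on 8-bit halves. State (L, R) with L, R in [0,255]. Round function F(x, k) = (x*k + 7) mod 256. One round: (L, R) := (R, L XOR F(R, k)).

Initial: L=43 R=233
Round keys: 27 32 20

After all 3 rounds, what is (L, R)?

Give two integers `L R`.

Round 1 (k=27): L=233 R=177
Round 2 (k=32): L=177 R=206
Round 3 (k=20): L=206 R=174

Answer: 206 174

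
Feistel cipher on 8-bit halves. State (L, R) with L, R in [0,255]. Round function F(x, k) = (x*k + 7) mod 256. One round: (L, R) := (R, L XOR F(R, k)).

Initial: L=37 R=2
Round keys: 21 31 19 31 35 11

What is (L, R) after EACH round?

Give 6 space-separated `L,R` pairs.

Round 1 (k=21): L=2 R=20
Round 2 (k=31): L=20 R=113
Round 3 (k=19): L=113 R=126
Round 4 (k=31): L=126 R=56
Round 5 (k=35): L=56 R=209
Round 6 (k=11): L=209 R=58

Answer: 2,20 20,113 113,126 126,56 56,209 209,58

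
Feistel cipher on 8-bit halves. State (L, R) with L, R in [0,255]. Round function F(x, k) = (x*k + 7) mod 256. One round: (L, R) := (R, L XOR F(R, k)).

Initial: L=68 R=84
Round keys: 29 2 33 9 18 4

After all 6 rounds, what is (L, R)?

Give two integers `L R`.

Round 1 (k=29): L=84 R=207
Round 2 (k=2): L=207 R=241
Round 3 (k=33): L=241 R=215
Round 4 (k=9): L=215 R=103
Round 5 (k=18): L=103 R=146
Round 6 (k=4): L=146 R=40

Answer: 146 40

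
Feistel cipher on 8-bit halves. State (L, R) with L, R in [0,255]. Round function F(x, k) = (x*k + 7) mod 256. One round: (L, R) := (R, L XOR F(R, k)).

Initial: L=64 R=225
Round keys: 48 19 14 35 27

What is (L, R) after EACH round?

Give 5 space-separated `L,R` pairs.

Answer: 225,119 119,61 61,42 42,248 248,5

Derivation:
Round 1 (k=48): L=225 R=119
Round 2 (k=19): L=119 R=61
Round 3 (k=14): L=61 R=42
Round 4 (k=35): L=42 R=248
Round 5 (k=27): L=248 R=5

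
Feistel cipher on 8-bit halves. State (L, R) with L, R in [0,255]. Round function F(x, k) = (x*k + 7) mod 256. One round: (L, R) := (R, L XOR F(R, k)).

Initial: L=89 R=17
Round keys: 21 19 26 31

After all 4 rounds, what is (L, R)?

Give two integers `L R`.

Answer: 72 88

Derivation:
Round 1 (k=21): L=17 R=53
Round 2 (k=19): L=53 R=231
Round 3 (k=26): L=231 R=72
Round 4 (k=31): L=72 R=88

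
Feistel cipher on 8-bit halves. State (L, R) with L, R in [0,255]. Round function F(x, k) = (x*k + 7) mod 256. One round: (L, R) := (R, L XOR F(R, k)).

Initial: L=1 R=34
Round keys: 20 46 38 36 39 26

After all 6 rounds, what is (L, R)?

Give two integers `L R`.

Answer: 142 41

Derivation:
Round 1 (k=20): L=34 R=174
Round 2 (k=46): L=174 R=105
Round 3 (k=38): L=105 R=51
Round 4 (k=36): L=51 R=90
Round 5 (k=39): L=90 R=142
Round 6 (k=26): L=142 R=41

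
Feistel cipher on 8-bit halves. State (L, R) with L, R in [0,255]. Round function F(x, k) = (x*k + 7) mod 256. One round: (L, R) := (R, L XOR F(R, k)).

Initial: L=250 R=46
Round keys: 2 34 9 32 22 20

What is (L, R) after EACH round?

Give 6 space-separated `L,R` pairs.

Answer: 46,153 153,119 119,175 175,144 144,200 200,55

Derivation:
Round 1 (k=2): L=46 R=153
Round 2 (k=34): L=153 R=119
Round 3 (k=9): L=119 R=175
Round 4 (k=32): L=175 R=144
Round 5 (k=22): L=144 R=200
Round 6 (k=20): L=200 R=55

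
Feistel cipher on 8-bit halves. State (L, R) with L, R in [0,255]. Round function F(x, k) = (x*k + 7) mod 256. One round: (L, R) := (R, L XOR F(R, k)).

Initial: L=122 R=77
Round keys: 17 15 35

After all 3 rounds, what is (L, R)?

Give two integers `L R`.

Round 1 (k=17): L=77 R=94
Round 2 (k=15): L=94 R=196
Round 3 (k=35): L=196 R=141

Answer: 196 141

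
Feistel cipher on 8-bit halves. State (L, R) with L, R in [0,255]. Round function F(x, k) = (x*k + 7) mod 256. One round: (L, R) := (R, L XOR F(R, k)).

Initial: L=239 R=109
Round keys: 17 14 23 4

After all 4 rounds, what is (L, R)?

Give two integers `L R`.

Round 1 (k=17): L=109 R=171
Round 2 (k=14): L=171 R=12
Round 3 (k=23): L=12 R=176
Round 4 (k=4): L=176 R=203

Answer: 176 203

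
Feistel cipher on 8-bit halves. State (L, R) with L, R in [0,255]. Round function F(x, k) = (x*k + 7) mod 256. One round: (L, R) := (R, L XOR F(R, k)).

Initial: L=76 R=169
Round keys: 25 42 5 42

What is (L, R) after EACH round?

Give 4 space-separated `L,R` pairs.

Round 1 (k=25): L=169 R=196
Round 2 (k=42): L=196 R=134
Round 3 (k=5): L=134 R=97
Round 4 (k=42): L=97 R=119

Answer: 169,196 196,134 134,97 97,119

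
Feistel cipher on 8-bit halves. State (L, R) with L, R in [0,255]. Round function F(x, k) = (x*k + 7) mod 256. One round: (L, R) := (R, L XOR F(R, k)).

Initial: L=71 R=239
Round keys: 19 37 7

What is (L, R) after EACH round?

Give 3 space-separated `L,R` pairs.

Answer: 239,131 131,25 25,53

Derivation:
Round 1 (k=19): L=239 R=131
Round 2 (k=37): L=131 R=25
Round 3 (k=7): L=25 R=53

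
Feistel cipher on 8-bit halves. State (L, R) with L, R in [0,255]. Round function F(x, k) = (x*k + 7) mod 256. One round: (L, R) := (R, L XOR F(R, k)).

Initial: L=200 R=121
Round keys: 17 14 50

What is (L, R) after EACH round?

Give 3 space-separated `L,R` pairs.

Answer: 121,216 216,174 174,219

Derivation:
Round 1 (k=17): L=121 R=216
Round 2 (k=14): L=216 R=174
Round 3 (k=50): L=174 R=219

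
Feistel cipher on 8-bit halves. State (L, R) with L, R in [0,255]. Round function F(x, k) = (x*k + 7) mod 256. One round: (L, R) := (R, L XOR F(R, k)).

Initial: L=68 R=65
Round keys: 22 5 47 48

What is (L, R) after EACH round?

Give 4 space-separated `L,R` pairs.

Round 1 (k=22): L=65 R=217
Round 2 (k=5): L=217 R=5
Round 3 (k=47): L=5 R=43
Round 4 (k=48): L=43 R=18

Answer: 65,217 217,5 5,43 43,18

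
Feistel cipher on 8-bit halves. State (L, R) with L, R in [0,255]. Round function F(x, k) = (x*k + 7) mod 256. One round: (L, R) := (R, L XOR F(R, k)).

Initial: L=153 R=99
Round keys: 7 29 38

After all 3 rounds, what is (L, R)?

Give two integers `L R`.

Answer: 91 172

Derivation:
Round 1 (k=7): L=99 R=37
Round 2 (k=29): L=37 R=91
Round 3 (k=38): L=91 R=172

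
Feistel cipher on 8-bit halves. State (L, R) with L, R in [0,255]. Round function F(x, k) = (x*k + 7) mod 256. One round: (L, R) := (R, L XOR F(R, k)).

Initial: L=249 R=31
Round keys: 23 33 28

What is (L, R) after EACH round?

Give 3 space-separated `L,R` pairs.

Round 1 (k=23): L=31 R=41
Round 2 (k=33): L=41 R=79
Round 3 (k=28): L=79 R=130

Answer: 31,41 41,79 79,130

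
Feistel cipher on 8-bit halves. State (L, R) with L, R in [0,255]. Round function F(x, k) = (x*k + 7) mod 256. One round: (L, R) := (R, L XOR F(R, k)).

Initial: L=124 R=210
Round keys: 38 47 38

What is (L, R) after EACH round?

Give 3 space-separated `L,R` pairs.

Answer: 210,79 79,90 90,44

Derivation:
Round 1 (k=38): L=210 R=79
Round 2 (k=47): L=79 R=90
Round 3 (k=38): L=90 R=44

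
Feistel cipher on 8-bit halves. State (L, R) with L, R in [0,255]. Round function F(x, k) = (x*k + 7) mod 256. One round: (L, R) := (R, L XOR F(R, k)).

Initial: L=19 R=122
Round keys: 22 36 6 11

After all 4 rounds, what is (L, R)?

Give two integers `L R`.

Round 1 (k=22): L=122 R=144
Round 2 (k=36): L=144 R=61
Round 3 (k=6): L=61 R=229
Round 4 (k=11): L=229 R=227

Answer: 229 227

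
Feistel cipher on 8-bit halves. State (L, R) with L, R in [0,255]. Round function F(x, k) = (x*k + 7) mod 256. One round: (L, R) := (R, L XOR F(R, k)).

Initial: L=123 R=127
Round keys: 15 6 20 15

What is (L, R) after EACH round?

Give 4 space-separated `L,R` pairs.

Answer: 127,3 3,102 102,252 252,173

Derivation:
Round 1 (k=15): L=127 R=3
Round 2 (k=6): L=3 R=102
Round 3 (k=20): L=102 R=252
Round 4 (k=15): L=252 R=173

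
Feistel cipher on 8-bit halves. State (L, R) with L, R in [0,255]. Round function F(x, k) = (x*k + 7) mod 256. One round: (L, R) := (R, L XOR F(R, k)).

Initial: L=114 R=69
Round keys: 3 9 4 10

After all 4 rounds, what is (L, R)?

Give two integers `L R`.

Answer: 155 155

Derivation:
Round 1 (k=3): L=69 R=164
Round 2 (k=9): L=164 R=142
Round 3 (k=4): L=142 R=155
Round 4 (k=10): L=155 R=155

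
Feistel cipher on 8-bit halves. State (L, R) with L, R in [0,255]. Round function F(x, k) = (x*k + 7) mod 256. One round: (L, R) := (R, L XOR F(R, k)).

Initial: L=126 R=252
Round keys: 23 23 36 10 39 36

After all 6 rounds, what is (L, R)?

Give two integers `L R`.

Round 1 (k=23): L=252 R=213
Round 2 (k=23): L=213 R=214
Round 3 (k=36): L=214 R=202
Round 4 (k=10): L=202 R=61
Round 5 (k=39): L=61 R=152
Round 6 (k=36): L=152 R=90

Answer: 152 90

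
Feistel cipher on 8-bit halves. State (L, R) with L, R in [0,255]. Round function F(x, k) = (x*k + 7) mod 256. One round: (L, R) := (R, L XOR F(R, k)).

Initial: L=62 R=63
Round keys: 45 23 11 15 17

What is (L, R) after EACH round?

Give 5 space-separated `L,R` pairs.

Answer: 63,36 36,124 124,127 127,4 4,52

Derivation:
Round 1 (k=45): L=63 R=36
Round 2 (k=23): L=36 R=124
Round 3 (k=11): L=124 R=127
Round 4 (k=15): L=127 R=4
Round 5 (k=17): L=4 R=52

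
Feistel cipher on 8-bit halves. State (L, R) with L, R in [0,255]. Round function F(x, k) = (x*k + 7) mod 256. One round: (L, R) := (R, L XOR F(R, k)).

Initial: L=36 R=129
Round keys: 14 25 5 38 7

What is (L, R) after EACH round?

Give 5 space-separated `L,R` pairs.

Answer: 129,49 49,81 81,173 173,228 228,238

Derivation:
Round 1 (k=14): L=129 R=49
Round 2 (k=25): L=49 R=81
Round 3 (k=5): L=81 R=173
Round 4 (k=38): L=173 R=228
Round 5 (k=7): L=228 R=238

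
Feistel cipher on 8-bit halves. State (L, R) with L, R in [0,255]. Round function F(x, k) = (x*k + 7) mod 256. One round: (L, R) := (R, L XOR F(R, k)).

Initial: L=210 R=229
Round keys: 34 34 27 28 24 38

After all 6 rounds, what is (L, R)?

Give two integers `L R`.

Round 1 (k=34): L=229 R=163
Round 2 (k=34): L=163 R=72
Round 3 (k=27): L=72 R=60
Round 4 (k=28): L=60 R=223
Round 5 (k=24): L=223 R=211
Round 6 (k=38): L=211 R=134

Answer: 211 134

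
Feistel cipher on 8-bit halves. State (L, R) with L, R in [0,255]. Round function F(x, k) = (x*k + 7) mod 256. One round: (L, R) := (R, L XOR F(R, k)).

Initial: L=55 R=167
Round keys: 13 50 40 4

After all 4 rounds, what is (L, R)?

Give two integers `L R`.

Round 1 (k=13): L=167 R=181
Round 2 (k=50): L=181 R=198
Round 3 (k=40): L=198 R=66
Round 4 (k=4): L=66 R=201

Answer: 66 201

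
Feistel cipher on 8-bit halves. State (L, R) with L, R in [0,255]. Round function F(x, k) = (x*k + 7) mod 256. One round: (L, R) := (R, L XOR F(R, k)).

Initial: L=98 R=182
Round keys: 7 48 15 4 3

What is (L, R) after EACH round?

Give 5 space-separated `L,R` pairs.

Round 1 (k=7): L=182 R=99
Round 2 (k=48): L=99 R=33
Round 3 (k=15): L=33 R=149
Round 4 (k=4): L=149 R=122
Round 5 (k=3): L=122 R=224

Answer: 182,99 99,33 33,149 149,122 122,224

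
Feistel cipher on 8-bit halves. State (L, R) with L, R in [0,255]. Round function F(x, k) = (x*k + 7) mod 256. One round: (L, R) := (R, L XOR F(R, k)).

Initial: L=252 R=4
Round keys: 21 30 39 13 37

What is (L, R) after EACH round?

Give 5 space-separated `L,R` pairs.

Answer: 4,167 167,157 157,85 85,197 197,213

Derivation:
Round 1 (k=21): L=4 R=167
Round 2 (k=30): L=167 R=157
Round 3 (k=39): L=157 R=85
Round 4 (k=13): L=85 R=197
Round 5 (k=37): L=197 R=213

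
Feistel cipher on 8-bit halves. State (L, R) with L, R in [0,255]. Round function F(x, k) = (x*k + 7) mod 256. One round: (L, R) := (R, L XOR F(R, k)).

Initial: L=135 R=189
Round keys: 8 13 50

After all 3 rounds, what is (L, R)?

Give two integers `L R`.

Round 1 (k=8): L=189 R=104
Round 2 (k=13): L=104 R=242
Round 3 (k=50): L=242 R=35

Answer: 242 35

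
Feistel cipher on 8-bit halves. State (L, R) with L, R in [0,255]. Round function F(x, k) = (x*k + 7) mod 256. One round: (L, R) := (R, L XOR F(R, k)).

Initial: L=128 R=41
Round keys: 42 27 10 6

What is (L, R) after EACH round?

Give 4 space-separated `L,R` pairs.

Answer: 41,65 65,203 203,180 180,244

Derivation:
Round 1 (k=42): L=41 R=65
Round 2 (k=27): L=65 R=203
Round 3 (k=10): L=203 R=180
Round 4 (k=6): L=180 R=244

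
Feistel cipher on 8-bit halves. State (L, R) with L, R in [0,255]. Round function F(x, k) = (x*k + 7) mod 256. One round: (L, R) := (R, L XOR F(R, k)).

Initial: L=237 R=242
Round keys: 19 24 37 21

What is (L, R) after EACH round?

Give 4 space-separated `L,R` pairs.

Round 1 (k=19): L=242 R=16
Round 2 (k=24): L=16 R=117
Round 3 (k=37): L=117 R=224
Round 4 (k=21): L=224 R=18

Answer: 242,16 16,117 117,224 224,18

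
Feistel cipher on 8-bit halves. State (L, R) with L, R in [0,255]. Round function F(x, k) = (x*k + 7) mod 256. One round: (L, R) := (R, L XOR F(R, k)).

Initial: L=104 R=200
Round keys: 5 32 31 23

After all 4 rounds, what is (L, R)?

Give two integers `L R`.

Answer: 63 159

Derivation:
Round 1 (k=5): L=200 R=135
Round 2 (k=32): L=135 R=47
Round 3 (k=31): L=47 R=63
Round 4 (k=23): L=63 R=159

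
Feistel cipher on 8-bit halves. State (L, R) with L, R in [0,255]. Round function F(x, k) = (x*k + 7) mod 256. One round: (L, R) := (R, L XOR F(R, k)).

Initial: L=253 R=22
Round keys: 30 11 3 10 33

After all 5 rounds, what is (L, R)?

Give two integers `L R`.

Round 1 (k=30): L=22 R=102
Round 2 (k=11): L=102 R=127
Round 3 (k=3): L=127 R=226
Round 4 (k=10): L=226 R=164
Round 5 (k=33): L=164 R=201

Answer: 164 201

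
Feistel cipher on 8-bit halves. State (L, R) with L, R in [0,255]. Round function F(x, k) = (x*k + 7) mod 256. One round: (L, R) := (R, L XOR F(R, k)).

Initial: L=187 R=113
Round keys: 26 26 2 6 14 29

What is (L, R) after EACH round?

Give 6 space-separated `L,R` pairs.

Round 1 (k=26): L=113 R=58
Round 2 (k=26): L=58 R=154
Round 3 (k=2): L=154 R=1
Round 4 (k=6): L=1 R=151
Round 5 (k=14): L=151 R=72
Round 6 (k=29): L=72 R=184

Answer: 113,58 58,154 154,1 1,151 151,72 72,184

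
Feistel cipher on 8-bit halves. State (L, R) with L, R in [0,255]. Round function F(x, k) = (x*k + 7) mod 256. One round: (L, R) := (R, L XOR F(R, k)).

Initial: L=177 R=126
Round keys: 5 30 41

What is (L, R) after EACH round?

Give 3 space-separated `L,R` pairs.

Answer: 126,204 204,145 145,140

Derivation:
Round 1 (k=5): L=126 R=204
Round 2 (k=30): L=204 R=145
Round 3 (k=41): L=145 R=140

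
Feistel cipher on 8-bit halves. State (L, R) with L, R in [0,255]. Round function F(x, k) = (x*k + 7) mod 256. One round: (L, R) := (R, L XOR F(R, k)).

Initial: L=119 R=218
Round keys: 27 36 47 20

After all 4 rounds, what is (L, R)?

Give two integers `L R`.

Answer: 80 146

Derivation:
Round 1 (k=27): L=218 R=114
Round 2 (k=36): L=114 R=213
Round 3 (k=47): L=213 R=80
Round 4 (k=20): L=80 R=146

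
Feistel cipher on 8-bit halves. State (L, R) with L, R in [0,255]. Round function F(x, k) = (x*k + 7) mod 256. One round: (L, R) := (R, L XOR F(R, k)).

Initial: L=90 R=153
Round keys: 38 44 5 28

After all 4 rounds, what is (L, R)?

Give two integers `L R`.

Round 1 (k=38): L=153 R=231
Round 2 (k=44): L=231 R=34
Round 3 (k=5): L=34 R=86
Round 4 (k=28): L=86 R=77

Answer: 86 77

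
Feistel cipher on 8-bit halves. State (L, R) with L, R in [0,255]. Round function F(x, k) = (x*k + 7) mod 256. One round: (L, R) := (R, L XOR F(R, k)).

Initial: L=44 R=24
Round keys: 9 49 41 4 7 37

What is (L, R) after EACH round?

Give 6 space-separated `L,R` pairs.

Answer: 24,243 243,146 146,154 154,253 253,104 104,242

Derivation:
Round 1 (k=9): L=24 R=243
Round 2 (k=49): L=243 R=146
Round 3 (k=41): L=146 R=154
Round 4 (k=4): L=154 R=253
Round 5 (k=7): L=253 R=104
Round 6 (k=37): L=104 R=242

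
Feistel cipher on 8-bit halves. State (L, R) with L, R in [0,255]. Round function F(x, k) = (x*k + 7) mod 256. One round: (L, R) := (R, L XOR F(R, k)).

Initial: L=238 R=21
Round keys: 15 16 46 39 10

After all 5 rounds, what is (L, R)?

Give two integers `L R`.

Round 1 (k=15): L=21 R=172
Round 2 (k=16): L=172 R=210
Round 3 (k=46): L=210 R=111
Round 4 (k=39): L=111 R=34
Round 5 (k=10): L=34 R=52

Answer: 34 52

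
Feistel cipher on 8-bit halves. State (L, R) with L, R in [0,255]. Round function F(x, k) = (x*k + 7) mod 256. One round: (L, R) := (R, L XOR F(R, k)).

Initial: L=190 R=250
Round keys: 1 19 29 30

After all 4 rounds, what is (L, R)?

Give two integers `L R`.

Answer: 226 77

Derivation:
Round 1 (k=1): L=250 R=191
Round 2 (k=19): L=191 R=206
Round 3 (k=29): L=206 R=226
Round 4 (k=30): L=226 R=77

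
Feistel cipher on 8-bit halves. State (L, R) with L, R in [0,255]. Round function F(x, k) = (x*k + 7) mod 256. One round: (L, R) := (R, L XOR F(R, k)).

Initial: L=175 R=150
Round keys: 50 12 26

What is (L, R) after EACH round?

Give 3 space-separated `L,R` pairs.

Round 1 (k=50): L=150 R=252
Round 2 (k=12): L=252 R=65
Round 3 (k=26): L=65 R=93

Answer: 150,252 252,65 65,93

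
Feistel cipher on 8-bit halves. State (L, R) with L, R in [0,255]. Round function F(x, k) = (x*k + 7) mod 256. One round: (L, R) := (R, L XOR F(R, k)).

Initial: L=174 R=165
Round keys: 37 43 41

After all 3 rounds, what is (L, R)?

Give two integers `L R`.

Round 1 (k=37): L=165 R=78
Round 2 (k=43): L=78 R=132
Round 3 (k=41): L=132 R=101

Answer: 132 101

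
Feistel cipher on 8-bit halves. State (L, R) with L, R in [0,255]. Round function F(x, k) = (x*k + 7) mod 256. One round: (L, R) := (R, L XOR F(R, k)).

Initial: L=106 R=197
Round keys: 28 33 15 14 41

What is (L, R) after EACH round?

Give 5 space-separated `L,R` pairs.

Round 1 (k=28): L=197 R=249
Round 2 (k=33): L=249 R=229
Round 3 (k=15): L=229 R=139
Round 4 (k=14): L=139 R=68
Round 5 (k=41): L=68 R=96

Answer: 197,249 249,229 229,139 139,68 68,96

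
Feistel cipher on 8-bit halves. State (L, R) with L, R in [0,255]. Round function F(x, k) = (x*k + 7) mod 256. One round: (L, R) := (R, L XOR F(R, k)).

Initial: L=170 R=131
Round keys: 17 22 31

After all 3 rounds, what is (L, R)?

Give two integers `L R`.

Round 1 (k=17): L=131 R=16
Round 2 (k=22): L=16 R=228
Round 3 (k=31): L=228 R=179

Answer: 228 179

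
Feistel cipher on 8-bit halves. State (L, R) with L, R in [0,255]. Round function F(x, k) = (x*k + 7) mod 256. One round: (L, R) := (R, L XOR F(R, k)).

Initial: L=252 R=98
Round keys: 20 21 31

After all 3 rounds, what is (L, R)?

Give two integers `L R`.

Answer: 180 128

Derivation:
Round 1 (k=20): L=98 R=83
Round 2 (k=21): L=83 R=180
Round 3 (k=31): L=180 R=128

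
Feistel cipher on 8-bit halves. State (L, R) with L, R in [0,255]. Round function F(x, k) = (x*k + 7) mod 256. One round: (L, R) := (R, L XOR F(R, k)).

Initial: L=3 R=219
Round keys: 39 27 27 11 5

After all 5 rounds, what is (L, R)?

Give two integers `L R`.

Answer: 255 201

Derivation:
Round 1 (k=39): L=219 R=103
Round 2 (k=27): L=103 R=63
Round 3 (k=27): L=63 R=203
Round 4 (k=11): L=203 R=255
Round 5 (k=5): L=255 R=201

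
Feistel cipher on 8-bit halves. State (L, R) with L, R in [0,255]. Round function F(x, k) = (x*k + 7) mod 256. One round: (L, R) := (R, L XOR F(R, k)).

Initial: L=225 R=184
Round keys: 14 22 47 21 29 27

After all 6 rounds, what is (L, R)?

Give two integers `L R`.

Round 1 (k=14): L=184 R=246
Round 2 (k=22): L=246 R=147
Round 3 (k=47): L=147 R=242
Round 4 (k=21): L=242 R=114
Round 5 (k=29): L=114 R=3
Round 6 (k=27): L=3 R=42

Answer: 3 42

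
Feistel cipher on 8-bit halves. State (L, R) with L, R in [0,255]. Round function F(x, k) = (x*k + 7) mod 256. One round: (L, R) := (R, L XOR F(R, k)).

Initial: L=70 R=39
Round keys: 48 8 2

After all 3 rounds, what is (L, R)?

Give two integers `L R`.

Answer: 168 70

Derivation:
Round 1 (k=48): L=39 R=17
Round 2 (k=8): L=17 R=168
Round 3 (k=2): L=168 R=70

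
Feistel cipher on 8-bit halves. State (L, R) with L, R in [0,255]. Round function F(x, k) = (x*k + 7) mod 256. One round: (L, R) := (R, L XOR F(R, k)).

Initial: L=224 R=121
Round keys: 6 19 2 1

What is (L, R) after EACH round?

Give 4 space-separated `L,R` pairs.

Answer: 121,61 61,247 247,200 200,56

Derivation:
Round 1 (k=6): L=121 R=61
Round 2 (k=19): L=61 R=247
Round 3 (k=2): L=247 R=200
Round 4 (k=1): L=200 R=56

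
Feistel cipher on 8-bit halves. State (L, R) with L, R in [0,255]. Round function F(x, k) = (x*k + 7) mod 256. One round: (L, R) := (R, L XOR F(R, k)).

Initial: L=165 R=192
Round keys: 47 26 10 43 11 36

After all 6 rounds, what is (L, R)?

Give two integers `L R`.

Round 1 (k=47): L=192 R=226
Round 2 (k=26): L=226 R=59
Round 3 (k=10): L=59 R=183
Round 4 (k=43): L=183 R=255
Round 5 (k=11): L=255 R=75
Round 6 (k=36): L=75 R=108

Answer: 75 108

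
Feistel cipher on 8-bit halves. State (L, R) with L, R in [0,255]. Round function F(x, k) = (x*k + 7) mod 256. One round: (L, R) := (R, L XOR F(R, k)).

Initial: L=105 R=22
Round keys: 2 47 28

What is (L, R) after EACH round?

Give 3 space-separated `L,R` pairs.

Answer: 22,90 90,155 155,161

Derivation:
Round 1 (k=2): L=22 R=90
Round 2 (k=47): L=90 R=155
Round 3 (k=28): L=155 R=161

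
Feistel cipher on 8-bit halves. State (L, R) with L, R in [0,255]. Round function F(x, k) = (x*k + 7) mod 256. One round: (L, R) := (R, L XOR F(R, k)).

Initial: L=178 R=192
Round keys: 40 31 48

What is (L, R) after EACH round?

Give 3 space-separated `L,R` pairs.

Answer: 192,181 181,50 50,210

Derivation:
Round 1 (k=40): L=192 R=181
Round 2 (k=31): L=181 R=50
Round 3 (k=48): L=50 R=210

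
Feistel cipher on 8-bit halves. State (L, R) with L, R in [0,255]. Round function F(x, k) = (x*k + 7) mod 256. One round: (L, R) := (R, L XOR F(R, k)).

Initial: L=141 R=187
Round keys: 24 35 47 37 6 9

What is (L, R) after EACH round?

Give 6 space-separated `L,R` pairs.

Round 1 (k=24): L=187 R=2
Round 2 (k=35): L=2 R=246
Round 3 (k=47): L=246 R=51
Round 4 (k=37): L=51 R=144
Round 5 (k=6): L=144 R=84
Round 6 (k=9): L=84 R=107

Answer: 187,2 2,246 246,51 51,144 144,84 84,107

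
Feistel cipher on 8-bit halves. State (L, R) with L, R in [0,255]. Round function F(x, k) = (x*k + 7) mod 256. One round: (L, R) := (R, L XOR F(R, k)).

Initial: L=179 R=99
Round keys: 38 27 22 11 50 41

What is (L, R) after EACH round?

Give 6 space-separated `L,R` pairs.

Round 1 (k=38): L=99 R=10
Round 2 (k=27): L=10 R=118
Round 3 (k=22): L=118 R=33
Round 4 (k=11): L=33 R=4
Round 5 (k=50): L=4 R=238
Round 6 (k=41): L=238 R=33

Answer: 99,10 10,118 118,33 33,4 4,238 238,33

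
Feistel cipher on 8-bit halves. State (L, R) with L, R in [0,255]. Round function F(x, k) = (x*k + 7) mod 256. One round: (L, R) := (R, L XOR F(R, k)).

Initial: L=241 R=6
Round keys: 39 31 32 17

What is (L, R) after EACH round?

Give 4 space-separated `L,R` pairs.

Round 1 (k=39): L=6 R=0
Round 2 (k=31): L=0 R=1
Round 3 (k=32): L=1 R=39
Round 4 (k=17): L=39 R=159

Answer: 6,0 0,1 1,39 39,159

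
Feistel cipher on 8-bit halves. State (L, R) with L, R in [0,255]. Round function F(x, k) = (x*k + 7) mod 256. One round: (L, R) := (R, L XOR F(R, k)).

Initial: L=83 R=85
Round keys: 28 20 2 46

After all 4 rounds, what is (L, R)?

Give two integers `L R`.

Answer: 171 147

Derivation:
Round 1 (k=28): L=85 R=0
Round 2 (k=20): L=0 R=82
Round 3 (k=2): L=82 R=171
Round 4 (k=46): L=171 R=147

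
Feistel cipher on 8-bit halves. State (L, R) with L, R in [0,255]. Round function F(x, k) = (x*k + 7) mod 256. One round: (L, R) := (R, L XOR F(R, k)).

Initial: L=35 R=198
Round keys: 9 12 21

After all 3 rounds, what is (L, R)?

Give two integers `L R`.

Answer: 169 58

Derivation:
Round 1 (k=9): L=198 R=222
Round 2 (k=12): L=222 R=169
Round 3 (k=21): L=169 R=58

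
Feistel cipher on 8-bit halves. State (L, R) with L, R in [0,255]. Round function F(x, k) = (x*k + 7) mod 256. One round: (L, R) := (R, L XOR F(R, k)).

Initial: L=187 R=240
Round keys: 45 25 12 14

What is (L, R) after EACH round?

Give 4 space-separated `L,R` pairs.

Round 1 (k=45): L=240 R=140
Round 2 (k=25): L=140 R=67
Round 3 (k=12): L=67 R=167
Round 4 (k=14): L=167 R=106

Answer: 240,140 140,67 67,167 167,106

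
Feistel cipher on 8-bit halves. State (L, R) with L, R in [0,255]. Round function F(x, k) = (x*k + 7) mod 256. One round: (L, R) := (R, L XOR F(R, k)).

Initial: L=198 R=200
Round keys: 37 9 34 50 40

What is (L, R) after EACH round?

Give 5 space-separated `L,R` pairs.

Round 1 (k=37): L=200 R=41
Round 2 (k=9): L=41 R=176
Round 3 (k=34): L=176 R=78
Round 4 (k=50): L=78 R=243
Round 5 (k=40): L=243 R=177

Answer: 200,41 41,176 176,78 78,243 243,177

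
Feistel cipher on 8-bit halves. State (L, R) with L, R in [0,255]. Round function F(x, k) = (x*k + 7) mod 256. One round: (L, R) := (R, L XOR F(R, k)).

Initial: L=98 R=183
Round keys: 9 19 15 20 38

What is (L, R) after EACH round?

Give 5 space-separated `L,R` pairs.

Answer: 183,20 20,52 52,7 7,167 167,214

Derivation:
Round 1 (k=9): L=183 R=20
Round 2 (k=19): L=20 R=52
Round 3 (k=15): L=52 R=7
Round 4 (k=20): L=7 R=167
Round 5 (k=38): L=167 R=214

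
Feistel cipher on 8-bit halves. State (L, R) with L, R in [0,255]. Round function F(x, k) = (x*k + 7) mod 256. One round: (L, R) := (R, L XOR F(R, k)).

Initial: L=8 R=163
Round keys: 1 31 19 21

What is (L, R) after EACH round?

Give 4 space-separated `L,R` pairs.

Round 1 (k=1): L=163 R=162
Round 2 (k=31): L=162 R=6
Round 3 (k=19): L=6 R=219
Round 4 (k=21): L=219 R=248

Answer: 163,162 162,6 6,219 219,248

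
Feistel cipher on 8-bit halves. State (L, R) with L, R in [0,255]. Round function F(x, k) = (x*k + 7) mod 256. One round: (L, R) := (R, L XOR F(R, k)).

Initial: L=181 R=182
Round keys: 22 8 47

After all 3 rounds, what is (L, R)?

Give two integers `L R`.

Answer: 65 232

Derivation:
Round 1 (k=22): L=182 R=30
Round 2 (k=8): L=30 R=65
Round 3 (k=47): L=65 R=232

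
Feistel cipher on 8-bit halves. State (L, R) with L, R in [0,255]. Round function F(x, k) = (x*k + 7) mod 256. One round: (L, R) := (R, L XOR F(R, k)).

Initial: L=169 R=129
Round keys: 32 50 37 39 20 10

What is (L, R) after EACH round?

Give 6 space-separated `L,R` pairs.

Answer: 129,142 142,66 66,31 31,130 130,48 48,101

Derivation:
Round 1 (k=32): L=129 R=142
Round 2 (k=50): L=142 R=66
Round 3 (k=37): L=66 R=31
Round 4 (k=39): L=31 R=130
Round 5 (k=20): L=130 R=48
Round 6 (k=10): L=48 R=101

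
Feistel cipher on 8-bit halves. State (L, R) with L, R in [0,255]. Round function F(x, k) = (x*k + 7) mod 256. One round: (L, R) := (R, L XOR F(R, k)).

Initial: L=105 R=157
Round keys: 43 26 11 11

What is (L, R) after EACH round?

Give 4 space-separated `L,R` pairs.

Round 1 (k=43): L=157 R=15
Round 2 (k=26): L=15 R=16
Round 3 (k=11): L=16 R=184
Round 4 (k=11): L=184 R=255

Answer: 157,15 15,16 16,184 184,255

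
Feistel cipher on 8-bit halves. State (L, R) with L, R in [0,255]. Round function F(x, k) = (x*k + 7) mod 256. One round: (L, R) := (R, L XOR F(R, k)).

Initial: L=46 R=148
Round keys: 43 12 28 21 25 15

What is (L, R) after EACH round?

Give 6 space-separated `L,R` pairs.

Answer: 148,205 205,55 55,198 198,114 114,239 239,122

Derivation:
Round 1 (k=43): L=148 R=205
Round 2 (k=12): L=205 R=55
Round 3 (k=28): L=55 R=198
Round 4 (k=21): L=198 R=114
Round 5 (k=25): L=114 R=239
Round 6 (k=15): L=239 R=122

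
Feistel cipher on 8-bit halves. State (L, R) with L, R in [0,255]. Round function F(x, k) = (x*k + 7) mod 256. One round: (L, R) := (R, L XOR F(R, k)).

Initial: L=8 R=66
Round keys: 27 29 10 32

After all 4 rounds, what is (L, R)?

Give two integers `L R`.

Answer: 158 77

Derivation:
Round 1 (k=27): L=66 R=245
Round 2 (k=29): L=245 R=138
Round 3 (k=10): L=138 R=158
Round 4 (k=32): L=158 R=77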